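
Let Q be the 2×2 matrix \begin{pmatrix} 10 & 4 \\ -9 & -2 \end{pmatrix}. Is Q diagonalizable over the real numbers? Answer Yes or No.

No

Characteristic polynomial: p(μ) = μ^2 - 8μ + 16 = (μ - 4)^2.
μ = 4 has algebraic multiplicity 2; rank(Q − 4I) = 1, so geometric multiplicity = 1.
Geometric multiplicity < algebraic multiplicity, so Q is not diagonalizable.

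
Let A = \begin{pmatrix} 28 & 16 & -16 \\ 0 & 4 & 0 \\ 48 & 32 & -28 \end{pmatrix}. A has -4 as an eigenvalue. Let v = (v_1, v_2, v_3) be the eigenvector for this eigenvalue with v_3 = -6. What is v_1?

-3

A + 4I = [[32, 16, -16], [0, 8, 0], [48, 32, -24]].
Solving (A + 4I)v = 0 gives the eigenspace spanned by (-3, 0, -6).
With v_3 = -6, v = (-3, 0, -6), so v_1 = -3.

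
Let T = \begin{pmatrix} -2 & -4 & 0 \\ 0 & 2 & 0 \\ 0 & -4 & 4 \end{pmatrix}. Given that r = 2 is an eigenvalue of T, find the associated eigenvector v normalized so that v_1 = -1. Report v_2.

1

T − 2I = [[-4, -4, 0], [0, 0, 0], [0, -4, 2]].
Solving (T − 2I)v = 0 gives the eigenspace spanned by (-1, 1, 2).
With v_1 = -1, v = (-1, 1, 2), so v_2 = 1.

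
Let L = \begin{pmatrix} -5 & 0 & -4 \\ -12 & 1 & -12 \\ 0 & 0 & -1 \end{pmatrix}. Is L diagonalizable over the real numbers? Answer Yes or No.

Yes

Characteristic polynomial: p(r) = r^3 + 5r^2 - r - 5 = (r - 1)(r + 1)(r + 5).
All 3 eigenvalues are distinct, so L is diagonalizable.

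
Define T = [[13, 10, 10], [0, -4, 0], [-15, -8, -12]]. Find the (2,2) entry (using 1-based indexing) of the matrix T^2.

16

Characteristic polynomial: μ^3 + 3μ^2 - 10μ - 24 = (μ - 3)(μ + 2)(μ + 4), so the eigenvalues are -4, -2, 3.
μ=3: eigenvector (1, 0, -1).
μ=-2: eigenvector (-2, 0, 3).
μ=-4: eigenvector (0, 1, -1).
P = [[1, -2, 0], [0, 0, 1], [-1, 3, -1]], D = diag(3, -2, -4), P⁻¹ = [[3, 2, 2], [1, 1, 1], [0, 1, 0]].
T² = P·diag(9, 4, 16)·P⁻¹ = [[19, 10, 10], [0, 16, 0], [-15, -22, -6]].
The requested entry is 16.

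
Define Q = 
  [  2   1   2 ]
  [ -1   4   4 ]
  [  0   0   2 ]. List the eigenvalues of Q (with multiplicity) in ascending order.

Characteristic polynomial: p(λ) = λ^3 - 8λ^2 + 21λ - 18 = (λ - 3)^2(λ - 2).
Roots (with multiplicity): 2, 3, 3.

2, 3, 3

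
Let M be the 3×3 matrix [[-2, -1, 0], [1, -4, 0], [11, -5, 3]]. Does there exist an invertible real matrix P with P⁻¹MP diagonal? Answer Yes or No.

Characteristic polynomial: p(t) = t^3 + 3t^2 - 9t - 27 = (t - 3)(t + 3)^2.
t = -3 has algebraic multiplicity 2; rank(M + 3I) = 2, so geometric multiplicity = 1.
Geometric multiplicity < algebraic multiplicity, so M is not diagonalizable.

No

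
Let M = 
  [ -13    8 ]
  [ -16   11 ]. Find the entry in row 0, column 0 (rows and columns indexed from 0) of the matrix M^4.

Characteristic polynomial: λ^2 + 2λ - 15 = (λ - 3)(λ + 5), so the eigenvalues are -5, 3.
λ=-5: eigenvector (1, 1).
λ=3: eigenvector (-1, -2).
P = [[1, -1], [1, -2]], D = diag(-5, 3), P⁻¹ = [[2, -1], [1, -1]].
M⁴ = P·diag(625, 81)·P⁻¹ = [[1169, -544], [1088, -463]].
The requested entry is 1169.

1169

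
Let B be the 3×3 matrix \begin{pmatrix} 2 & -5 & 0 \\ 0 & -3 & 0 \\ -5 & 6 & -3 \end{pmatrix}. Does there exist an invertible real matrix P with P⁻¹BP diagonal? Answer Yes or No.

No

Characteristic polynomial: p(t) = t^3 + 4t^2 - 3t - 18 = (t - 2)(t + 3)^2.
t = -3 has algebraic multiplicity 2; rank(B + 3I) = 2, so geometric multiplicity = 1.
Geometric multiplicity < algebraic multiplicity, so B is not diagonalizable.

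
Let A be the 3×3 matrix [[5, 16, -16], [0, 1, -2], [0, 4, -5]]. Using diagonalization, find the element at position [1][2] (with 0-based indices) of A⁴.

80

Characteristic polynomial: s^3 - s^2 - 17s - 15 = (s - 5)(s + 1)(s + 3), so the eigenvalues are -3, -1, 5.
s=5: eigenvector (1, 0, 0).
s=-3: eigenvector (2, 1, 2).
s=-1: eigenvector (0, -1, -1).
P = [[1, 2, 0], [0, 1, -1], [0, 2, -1]], D = diag(5, -3, -1), P⁻¹ = [[1, 2, -2], [0, -1, 1], [0, -2, 1]].
A⁴ = P·diag(625, 81, 1)·P⁻¹ = [[625, 1088, -1088], [0, -79, 80], [0, -160, 161]].
The requested entry is 80.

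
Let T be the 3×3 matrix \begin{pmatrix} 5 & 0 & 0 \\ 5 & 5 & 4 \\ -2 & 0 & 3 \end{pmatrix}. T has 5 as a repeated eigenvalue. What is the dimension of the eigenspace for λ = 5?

1

T − 5I = [[0, 0, 0], [5, 0, 4], [-2, 0, -2]].
This matrix has rank 2, so its null space has dimension 3 − 2 = 1.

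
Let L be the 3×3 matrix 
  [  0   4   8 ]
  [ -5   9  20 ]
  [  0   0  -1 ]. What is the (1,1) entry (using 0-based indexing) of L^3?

Characteristic polynomial: s^3 - 8s^2 + 11s + 20 = (s - 5)(s - 4)(s + 1), so the eigenvalues are -1, 4, 5.
s=-1: eigenvector (0, -2, 1).
s=5: eigenvector (4, 5, 0).
s=4: eigenvector (1, 1, 0).
P = [[0, 4, 1], [-2, 5, 1], [1, 0, 0]], D = diag(-1, 5, 4), P⁻¹ = [[0, 0, 1], [-1, 1, 2], [5, -4, -8]].
L³ = P·diag(-1, 125, 64)·P⁻¹ = [[-180, 244, 488], [-305, 369, 740], [0, 0, -1]].
The requested entry is 369.

369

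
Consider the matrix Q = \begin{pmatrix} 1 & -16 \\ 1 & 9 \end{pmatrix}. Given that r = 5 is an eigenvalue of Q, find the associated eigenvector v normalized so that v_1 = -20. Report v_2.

Q − 5I = [[-4, -16], [1, 4]].
Solving (Q − 5I)v = 0 gives the eigenspace spanned by (-20, 5).
With v_1 = -20, v = (-20, 5), so v_2 = 5.

5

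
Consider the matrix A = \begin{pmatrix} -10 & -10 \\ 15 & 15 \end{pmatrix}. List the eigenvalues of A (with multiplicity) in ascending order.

Characteristic polynomial: p(μ) = μ^2 - 5μ = μ(μ - 5).
Roots (with multiplicity): 0, 5.

0, 5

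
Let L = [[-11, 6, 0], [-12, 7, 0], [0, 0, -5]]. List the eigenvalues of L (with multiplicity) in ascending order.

-5, -5, 1

Characteristic polynomial: p(r) = r^3 + 9r^2 + 15r - 25 = (r - 1)(r + 5)^2.
Roots (with multiplicity): -5, -5, 1.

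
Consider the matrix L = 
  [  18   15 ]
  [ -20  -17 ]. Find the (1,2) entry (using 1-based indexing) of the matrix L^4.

195

Characteristic polynomial: t^2 - t - 6 = (t - 3)(t + 2), so the eigenvalues are -2, 3.
t=-2: eigenvector (-3, 4).
t=3: eigenvector (1, -1).
P = [[-3, 1], [4, -1]], D = diag(-2, 3), P⁻¹ = [[1, 1], [4, 3]].
L⁴ = P·diag(16, 81)·P⁻¹ = [[276, 195], [-260, -179]].
The requested entry is 195.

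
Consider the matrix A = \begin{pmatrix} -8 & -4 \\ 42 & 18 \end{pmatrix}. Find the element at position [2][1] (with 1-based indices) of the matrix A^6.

893760

Characteristic polynomial: s^2 - 10s + 24 = (s - 6)(s - 4), so the eigenvalues are 4, 6.
s=4: eigenvector (1, -3).
s=6: eigenvector (-2, 7).
P = [[1, -2], [-3, 7]], D = diag(4, 6), P⁻¹ = [[7, 2], [3, 1]].
A⁶ = P·diag(4096, 46656)·P⁻¹ = [[-251264, -85120], [893760, 302016]].
The requested entry is 893760.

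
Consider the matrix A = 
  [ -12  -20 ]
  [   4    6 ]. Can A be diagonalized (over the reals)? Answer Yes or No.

Yes

Characteristic polynomial: p(μ) = μ^2 + 6μ + 8 = (μ + 2)(μ + 4).
All 2 eigenvalues are distinct, so A is diagonalizable.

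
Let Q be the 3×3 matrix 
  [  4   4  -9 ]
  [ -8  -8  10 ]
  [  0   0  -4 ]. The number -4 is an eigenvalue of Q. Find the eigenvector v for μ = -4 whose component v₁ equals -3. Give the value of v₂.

Q + 4I = [[8, 4, -9], [-8, -4, 10], [0, 0, 0]].
Solving (Q + 4I)v = 0 gives the eigenspace spanned by (-3, 6, 0).
With v₁ = -3, v = (-3, 6, 0), so v₂ = 6.

6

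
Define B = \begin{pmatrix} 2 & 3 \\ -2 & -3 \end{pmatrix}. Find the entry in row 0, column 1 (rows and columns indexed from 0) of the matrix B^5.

3

Characteristic polynomial: λ^2 + λ = λ(λ + 1), so the eigenvalues are -1, 0.
λ=-1: eigenvector (-1, 1).
λ=0: eigenvector (3, -2).
P = [[-1, 3], [1, -2]], D = diag(-1, 0), P⁻¹ = [[2, 3], [1, 1]].
B⁵ = P·diag(-1, 0)·P⁻¹ = [[2, 3], [-2, -3]].
The requested entry is 3.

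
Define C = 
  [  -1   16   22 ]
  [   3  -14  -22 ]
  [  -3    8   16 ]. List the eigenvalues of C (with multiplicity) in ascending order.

-6, 2, 5

Characteristic polynomial: p(t) = t^3 - t^2 - 32t + 60 = (t - 5)(t - 2)(t + 6).
Roots (with multiplicity): -6, 2, 5.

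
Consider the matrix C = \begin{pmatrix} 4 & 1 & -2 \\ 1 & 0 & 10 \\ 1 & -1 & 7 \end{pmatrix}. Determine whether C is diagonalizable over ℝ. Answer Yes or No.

Characteristic polynomial: p(μ) = μ^3 - 11μ^2 + 39μ - 45 = (μ - 5)(μ - 3)^2.
μ = 3 has algebraic multiplicity 2; rank(C − 3I) = 2, so geometric multiplicity = 1.
Geometric multiplicity < algebraic multiplicity, so C is not diagonalizable.

No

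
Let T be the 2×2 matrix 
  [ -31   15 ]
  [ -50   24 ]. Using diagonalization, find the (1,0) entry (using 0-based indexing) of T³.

-2150

Characteristic polynomial: s^2 + 7s + 6 = (s + 1)(s + 6), so the eigenvalues are -6, -1.
s=-1: eigenvector (1, 2).
s=-6: eigenvector (-3, -5).
P = [[1, -3], [2, -5]], D = diag(-1, -6), P⁻¹ = [[-5, 3], [-2, 1]].
T³ = P·diag(-1, -216)·P⁻¹ = [[-1291, 645], [-2150, 1074]].
The requested entry is -2150.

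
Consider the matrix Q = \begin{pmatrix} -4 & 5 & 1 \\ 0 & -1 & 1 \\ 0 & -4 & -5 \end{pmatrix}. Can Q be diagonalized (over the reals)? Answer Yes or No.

No

Characteristic polynomial: p(μ) = μ^3 + 10μ^2 + 33μ + 36 = (μ + 3)^2(μ + 4).
μ = -3 has algebraic multiplicity 2; rank(Q + 3I) = 2, so geometric multiplicity = 1.
Geometric multiplicity < algebraic multiplicity, so Q is not diagonalizable.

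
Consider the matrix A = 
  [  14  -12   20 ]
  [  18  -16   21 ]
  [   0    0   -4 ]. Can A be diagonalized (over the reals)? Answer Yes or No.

No

Characteristic polynomial: p(λ) = λ^3 + 6λ^2 - 32 = (λ - 2)(λ + 4)^2.
λ = -4 has algebraic multiplicity 2; rank(A + 4I) = 2, so geometric multiplicity = 1.
Geometric multiplicity < algebraic multiplicity, so A is not diagonalizable.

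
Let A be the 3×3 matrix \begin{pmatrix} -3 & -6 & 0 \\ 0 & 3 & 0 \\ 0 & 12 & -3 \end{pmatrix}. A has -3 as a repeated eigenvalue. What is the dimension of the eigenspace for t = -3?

2

A + 3I = [[0, -6, 0], [0, 6, 0], [0, 12, 0]].
This matrix has rank 1, so its null space has dimension 3 − 1 = 2.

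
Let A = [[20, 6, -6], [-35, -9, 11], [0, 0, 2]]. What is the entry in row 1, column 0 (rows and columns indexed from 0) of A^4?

Characteristic polynomial: t^3 - 13t^2 + 52t - 60 = (t - 6)(t - 5)(t - 2), so the eigenvalues are 2, 5, 6.
t=5: eigenvector (-2, 5, 0).
t=6: eigenvector (3, -7, 0).
t=2: eigenvector (0, 1, 1).
P = [[-2, 3, 0], [5, -7, 1], [0, 0, 1]], D = diag(5, 6, 2), P⁻¹ = [[7, 3, -3], [5, 2, -2], [0, 0, 1]].
A⁴ = P·diag(625, 1296, 16)·P⁻¹ = [[10690, 4026, -4026], [-23485, -8769, 8785], [0, 0, 16]].
The requested entry is -23485.

-23485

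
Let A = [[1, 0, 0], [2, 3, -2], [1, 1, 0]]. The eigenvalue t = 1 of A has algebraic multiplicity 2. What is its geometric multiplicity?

A − 1I = [[0, 0, 0], [2, 2, -2], [1, 1, -1]].
This matrix has rank 1, so its null space has dimension 3 − 1 = 2.

2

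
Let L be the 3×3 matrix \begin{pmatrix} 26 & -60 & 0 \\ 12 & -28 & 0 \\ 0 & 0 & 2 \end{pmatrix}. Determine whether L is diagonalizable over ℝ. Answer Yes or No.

Characteristic polynomial: p(λ) = λ^3 - 12λ + 16 = (λ - 2)^2(λ + 4).
λ = 2 has algebraic multiplicity 2; rank(L − 2I) = 1, so geometric multiplicity = 2.
Every eigenvalue has geometric = algebraic multiplicity, so L is diagonalizable.

Yes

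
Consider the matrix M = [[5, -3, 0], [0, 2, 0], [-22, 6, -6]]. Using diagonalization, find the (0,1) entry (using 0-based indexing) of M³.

-117

Characteristic polynomial: r^3 - r^2 - 32r + 60 = (r - 5)(r - 2)(r + 6), so the eigenvalues are -6, 2, 5.
r=5: eigenvector (1, 0, -2).
r=-6: eigenvector (0, 0, 1).
r=2: eigenvector (1, 1, -2).
P = [[1, 0, 1], [0, 0, 1], [-2, 1, -2]], D = diag(5, -6, 2), P⁻¹ = [[1, -1, 0], [2, 0, 1], [0, 1, 0]].
M³ = P·diag(125, -216, 8)·P⁻¹ = [[125, -117, 0], [0, 8, 0], [-682, 234, -216]].
The requested entry is -117.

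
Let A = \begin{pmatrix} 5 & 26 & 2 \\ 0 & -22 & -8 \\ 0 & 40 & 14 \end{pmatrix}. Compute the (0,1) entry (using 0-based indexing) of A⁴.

-14018

Characteristic polynomial: μ^3 + 3μ^2 - 28μ - 60 = (μ - 5)(μ + 2)(μ + 6), so the eigenvalues are -6, -2, 5.
μ=-2: eigenvector (6, -2, 5).
μ=-6: eigenvector (-2, 1, -2).
μ=5: eigenvector (1, 0, 0).
P = [[6, -2, 1], [-2, 1, 0], [5, -2, 0]], D = diag(-2, -6, 5), P⁻¹ = [[0, 2, 1], [0, 5, 2], [1, -2, -2]].
A⁴ = P·diag(16, 1296, 625)·P⁻¹ = [[625, -14018, -6338], [0, 6416, 2560], [0, -12800, -5104]].
The requested entry is -14018.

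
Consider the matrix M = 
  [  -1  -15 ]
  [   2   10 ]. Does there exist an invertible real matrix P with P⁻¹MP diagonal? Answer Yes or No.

Characteristic polynomial: p(r) = r^2 - 9r + 20 = (r - 5)(r - 4).
All 2 eigenvalues are distinct, so M is diagonalizable.

Yes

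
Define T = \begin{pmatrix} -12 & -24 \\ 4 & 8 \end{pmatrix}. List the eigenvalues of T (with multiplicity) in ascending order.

-4, 0

Characteristic polynomial: p(λ) = λ^2 + 4λ = λ(λ + 4).
Roots (with multiplicity): -4, 0.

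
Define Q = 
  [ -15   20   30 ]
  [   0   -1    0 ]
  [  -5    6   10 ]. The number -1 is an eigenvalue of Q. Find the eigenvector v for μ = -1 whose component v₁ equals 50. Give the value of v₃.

20

Q + 1I = [[-14, 20, 30], [0, 0, 0], [-5, 6, 11]].
Solving (Q + 1I)v = 0 gives the eigenspace spanned by (50, 5, 20).
With v₁ = 50, v = (50, 5, 20), so v₃ = 20.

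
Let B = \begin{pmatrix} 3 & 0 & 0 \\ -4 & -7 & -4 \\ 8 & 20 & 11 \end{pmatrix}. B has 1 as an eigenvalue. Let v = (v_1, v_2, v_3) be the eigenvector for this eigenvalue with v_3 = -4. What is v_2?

B − 1I = [[2, 0, 0], [-4, -8, -4], [8, 20, 10]].
Solving (B − 1I)v = 0 gives the eigenspace spanned by (0, 2, -4).
With v_3 = -4, v = (0, 2, -4), so v_2 = 2.

2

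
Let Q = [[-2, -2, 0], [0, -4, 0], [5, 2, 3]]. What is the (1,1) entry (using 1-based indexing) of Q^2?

4

Characteristic polynomial: μ^3 + 3μ^2 - 10μ - 24 = (μ - 3)(μ + 2)(μ + 4), so the eigenvalues are -4, -2, 3.
μ=-2: eigenvector (1, 0, -1).
μ=-4: eigenvector (1, 1, -1).
μ=3: eigenvector (0, 0, 1).
P = [[1, 1, 0], [0, 1, 0], [-1, -1, 1]], D = diag(-2, -4, 3), P⁻¹ = [[1, -1, 0], [0, 1, 0], [1, 0, 1]].
Q² = P·diag(4, 16, 9)·P⁻¹ = [[4, 12, 0], [0, 16, 0], [5, -12, 9]].
The requested entry is 4.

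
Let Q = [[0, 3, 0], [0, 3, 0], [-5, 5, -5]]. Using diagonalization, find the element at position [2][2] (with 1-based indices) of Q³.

Characteristic polynomial: μ^3 + 2μ^2 - 15μ = μ(μ - 3)(μ + 5), so the eigenvalues are -5, 0, 3.
μ=3: eigenvector (1, 1, 0).
μ=0: eigenvector (-1, 0, 1).
μ=-5: eigenvector (0, 0, 1).
P = [[1, -1, 0], [1, 0, 0], [0, 1, 1]], D = diag(3, 0, -5), P⁻¹ = [[0, 1, 0], [-1, 1, 0], [1, -1, 1]].
Q³ = P·diag(27, 0, -125)·P⁻¹ = [[0, 27, 0], [0, 27, 0], [-125, 125, -125]].
The requested entry is 27.

27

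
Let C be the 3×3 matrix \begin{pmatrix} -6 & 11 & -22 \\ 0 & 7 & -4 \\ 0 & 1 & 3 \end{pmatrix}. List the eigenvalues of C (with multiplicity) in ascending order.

Characteristic polynomial: p(s) = s^3 - 4s^2 - 35s + 150 = (s - 5)^2(s + 6).
Roots (with multiplicity): -6, 5, 5.

-6, 5, 5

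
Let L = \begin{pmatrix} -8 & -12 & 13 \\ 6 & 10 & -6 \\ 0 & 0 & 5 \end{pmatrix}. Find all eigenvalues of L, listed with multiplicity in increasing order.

Characteristic polynomial: p(r) = r^3 - 7r^2 + 2r + 40 = (r - 5)(r - 4)(r + 2).
Roots (with multiplicity): -2, 4, 5.

-2, 4, 5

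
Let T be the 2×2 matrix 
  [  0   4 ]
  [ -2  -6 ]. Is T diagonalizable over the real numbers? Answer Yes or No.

Yes

Characteristic polynomial: p(r) = r^2 + 6r + 8 = (r + 2)(r + 4).
All 2 eigenvalues are distinct, so T is diagonalizable.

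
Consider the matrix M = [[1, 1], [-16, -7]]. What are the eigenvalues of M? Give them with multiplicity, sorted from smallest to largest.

-3, -3

Characteristic polynomial: p(t) = t^2 + 6t + 9 = (t + 3)^2.
Roots (with multiplicity): -3, -3.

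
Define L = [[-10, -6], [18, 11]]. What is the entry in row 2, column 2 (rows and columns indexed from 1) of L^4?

61

Characteristic polynomial: r^2 - r - 2 = (r - 2)(r + 1), so the eigenvalues are -1, 2.
r=-1: eigenvector (2, -3).
r=2: eigenvector (1, -2).
P = [[2, 1], [-3, -2]], D = diag(-1, 2), P⁻¹ = [[2, 1], [-3, -2]].
L⁴ = P·diag(1, 16)·P⁻¹ = [[-44, -30], [90, 61]].
The requested entry is 61.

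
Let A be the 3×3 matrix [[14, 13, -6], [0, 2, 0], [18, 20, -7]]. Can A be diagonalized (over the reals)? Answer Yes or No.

Characteristic polynomial: p(r) = r^3 - 9r^2 + 24r - 20 = (r - 5)(r - 2)^2.
r = 2 has algebraic multiplicity 2; rank(A − 2I) = 2, so geometric multiplicity = 1.
Geometric multiplicity < algebraic multiplicity, so A is not diagonalizable.

No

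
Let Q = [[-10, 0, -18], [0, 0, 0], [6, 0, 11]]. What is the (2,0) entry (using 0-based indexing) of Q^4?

Characteristic polynomial: μ^3 - μ^2 - 2μ = μ(μ - 2)(μ + 1), so the eigenvalues are -1, 0, 2.
μ=2: eigenvector (-3, 0, 2).
μ=0: eigenvector (0, 1, 0).
μ=-1: eigenvector (-2, 0, 1).
P = [[-3, 0, -2], [0, 1, 0], [2, 0, 1]], D = diag(2, 0, -1), P⁻¹ = [[1, 0, 2], [0, 1, 0], [-2, 0, -3]].
Q⁴ = P·diag(16, 0, 1)·P⁻¹ = [[-44, 0, -90], [0, 0, 0], [30, 0, 61]].
The requested entry is 30.

30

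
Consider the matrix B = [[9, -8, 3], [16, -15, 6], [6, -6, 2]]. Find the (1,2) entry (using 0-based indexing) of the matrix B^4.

Characteristic polynomial: λ^3 + 4λ^2 - λ - 4 = (λ - 1)(λ + 1)(λ + 4), so the eigenvalues are -4, -1, 1.
λ=1: eigenvector (1, 1, 0).
λ=-4: eigenvector (1, 2, 1).
λ=-1: eigenvector (1, 2, 2).
P = [[1, 1, 1], [1, 2, 2], [0, 1, 2]], D = diag(1, -4, -1), P⁻¹ = [[2, -1, 0], [-2, 2, -1], [1, -1, 1]].
B⁴ = P·diag(1, 256, 1)·P⁻¹ = [[-509, 510, -255], [-1020, 1021, -510], [-510, 510, -254]].
The requested entry is -510.

-510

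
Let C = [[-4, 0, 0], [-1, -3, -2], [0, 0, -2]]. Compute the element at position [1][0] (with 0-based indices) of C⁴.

Characteristic polynomial: t^3 + 9t^2 + 26t + 24 = (t + 2)(t + 3)(t + 4), so the eigenvalues are -4, -3, -2.
t=-4: eigenvector (1, 1, 0).
t=-3: eigenvector (0, 1, 0).
t=-2: eigenvector (0, -2, 1).
P = [[1, 0, 0], [1, 1, -2], [0, 0, 1]], D = diag(-4, -3, -2), P⁻¹ = [[1, 0, 0], [-1, 1, 2], [0, 0, 1]].
C⁴ = P·diag(256, 81, 16)·P⁻¹ = [[256, 0, 0], [175, 81, 130], [0, 0, 16]].
The requested entry is 175.

175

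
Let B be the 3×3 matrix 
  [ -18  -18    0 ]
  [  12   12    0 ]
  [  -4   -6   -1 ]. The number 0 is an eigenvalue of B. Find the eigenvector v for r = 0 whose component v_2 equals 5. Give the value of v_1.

-5

B = [[-18, -18, 0], [12, 12, 0], [-4, -6, -1]].
Solving (B)v = 0 gives the eigenspace spanned by (-5, 5, -10).
With v_2 = 5, v = (-5, 5, -10), so v_1 = -5.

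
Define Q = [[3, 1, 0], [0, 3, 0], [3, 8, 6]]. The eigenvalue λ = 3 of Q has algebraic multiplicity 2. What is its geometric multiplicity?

Q − 3I = [[0, 1, 0], [0, 0, 0], [3, 8, 3]].
This matrix has rank 2, so its null space has dimension 3 − 2 = 1.

1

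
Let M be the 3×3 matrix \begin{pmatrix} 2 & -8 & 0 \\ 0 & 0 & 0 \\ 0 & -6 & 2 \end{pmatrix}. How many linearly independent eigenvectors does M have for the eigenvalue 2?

M − 2I = [[0, -8, 0], [0, -2, 0], [0, -6, 0]].
This matrix has rank 1, so its null space has dimension 3 − 1 = 2.

2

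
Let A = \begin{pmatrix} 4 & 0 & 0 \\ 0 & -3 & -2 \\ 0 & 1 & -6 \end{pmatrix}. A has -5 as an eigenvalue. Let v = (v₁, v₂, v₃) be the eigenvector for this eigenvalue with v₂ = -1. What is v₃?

A + 5I = [[9, 0, 0], [0, 2, -2], [0, 1, -1]].
Solving (A + 5I)v = 0 gives the eigenspace spanned by (0, -1, -1).
With v₂ = -1, v = (0, -1, -1), so v₃ = -1.

-1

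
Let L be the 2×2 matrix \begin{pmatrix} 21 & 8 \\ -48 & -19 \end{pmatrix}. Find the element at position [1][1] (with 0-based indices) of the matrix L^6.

-29063

Characteristic polynomial: λ^2 - 2λ - 15 = (λ - 5)(λ + 3), so the eigenvalues are -3, 5.
λ=5: eigenvector (1, -2).
λ=-3: eigenvector (1, -3).
P = [[1, 1], [-2, -3]], D = diag(5, -3), P⁻¹ = [[3, 1], [-2, -1]].
L⁶ = P·diag(15625, 729)·P⁻¹ = [[45417, 14896], [-89376, -29063]].
The requested entry is -29063.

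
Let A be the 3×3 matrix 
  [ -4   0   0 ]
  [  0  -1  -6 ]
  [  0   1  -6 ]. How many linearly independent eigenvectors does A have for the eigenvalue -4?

2

A + 4I = [[0, 0, 0], [0, 3, -6], [0, 1, -2]].
This matrix has rank 1, so its null space has dimension 3 − 1 = 2.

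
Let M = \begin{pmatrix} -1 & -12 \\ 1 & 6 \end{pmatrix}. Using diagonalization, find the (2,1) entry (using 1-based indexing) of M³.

19

Characteristic polynomial: t^2 - 5t + 6 = (t - 3)(t - 2), so the eigenvalues are 2, 3.
t=2: eigenvector (4, -1).
t=3: eigenvector (-3, 1).
P = [[4, -3], [-1, 1]], D = diag(2, 3), P⁻¹ = [[1, 3], [1, 4]].
M³ = P·diag(8, 27)·P⁻¹ = [[-49, -228], [19, 84]].
The requested entry is 19.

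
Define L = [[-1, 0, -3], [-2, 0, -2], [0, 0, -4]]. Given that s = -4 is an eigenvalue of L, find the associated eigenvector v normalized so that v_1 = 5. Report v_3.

L + 4I = [[3, 0, -3], [-2, 4, -2], [0, 0, 0]].
Solving (L + 4I)v = 0 gives the eigenspace spanned by (5, 5, 5).
With v_1 = 5, v = (5, 5, 5), so v_3 = 5.

5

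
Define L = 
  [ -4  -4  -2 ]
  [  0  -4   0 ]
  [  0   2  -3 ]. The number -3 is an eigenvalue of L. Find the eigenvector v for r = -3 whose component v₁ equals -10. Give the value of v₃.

5

L + 3I = [[-1, -4, -2], [0, -1, 0], [0, 2, 0]].
Solving (L + 3I)v = 0 gives the eigenspace spanned by (-10, 0, 5).
With v₁ = -10, v = (-10, 0, 5), so v₃ = 5.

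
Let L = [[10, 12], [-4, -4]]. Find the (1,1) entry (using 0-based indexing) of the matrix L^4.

-704

Characteristic polynomial: t^2 - 6t + 8 = (t - 4)(t - 2), so the eigenvalues are 2, 4.
t=2: eigenvector (-3, 2).
t=4: eigenvector (-2, 1).
P = [[-3, -2], [2, 1]], D = diag(2, 4), P⁻¹ = [[1, 2], [-2, -3]].
L⁴ = P·diag(16, 256)·P⁻¹ = [[976, 1440], [-480, -704]].
The requested entry is -704.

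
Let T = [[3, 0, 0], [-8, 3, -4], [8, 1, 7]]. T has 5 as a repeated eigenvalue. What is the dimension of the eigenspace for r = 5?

T − 5I = [[-2, 0, 0], [-8, -2, -4], [8, 1, 2]].
This matrix has rank 2, so its null space has dimension 3 − 2 = 1.

1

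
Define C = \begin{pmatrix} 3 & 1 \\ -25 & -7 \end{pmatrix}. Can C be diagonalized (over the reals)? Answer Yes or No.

Characteristic polynomial: p(λ) = λ^2 + 4λ + 4 = (λ + 2)^2.
λ = -2 has algebraic multiplicity 2; rank(C + 2I) = 1, so geometric multiplicity = 1.
Geometric multiplicity < algebraic multiplicity, so C is not diagonalizable.

No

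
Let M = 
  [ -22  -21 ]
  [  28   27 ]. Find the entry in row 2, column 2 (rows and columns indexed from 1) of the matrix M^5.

31107

Characteristic polynomial: μ^2 - 5μ - 6 = (μ - 6)(μ + 1), so the eigenvalues are -1, 6.
μ=-1: eigenvector (1, -1).
μ=6: eigenvector (-3, 4).
P = [[1, -3], [-1, 4]], D = diag(-1, 6), P⁻¹ = [[4, 3], [1, 1]].
M⁵ = P·diag(-1, 7776)·P⁻¹ = [[-23332, -23331], [31108, 31107]].
The requested entry is 31107.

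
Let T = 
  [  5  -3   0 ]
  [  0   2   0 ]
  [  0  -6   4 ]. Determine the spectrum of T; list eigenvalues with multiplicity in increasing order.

2, 4, 5

Characteristic polynomial: p(μ) = μ^3 - 11μ^2 + 38μ - 40 = (μ - 5)(μ - 4)(μ - 2).
Roots (with multiplicity): 2, 4, 5.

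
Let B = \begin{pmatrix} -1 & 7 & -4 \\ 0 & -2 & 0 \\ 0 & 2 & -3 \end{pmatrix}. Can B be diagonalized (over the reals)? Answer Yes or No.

Characteristic polynomial: p(μ) = μ^3 + 6μ^2 + 11μ + 6 = (μ + 1)(μ + 2)(μ + 3).
All 3 eigenvalues are distinct, so B is diagonalizable.

Yes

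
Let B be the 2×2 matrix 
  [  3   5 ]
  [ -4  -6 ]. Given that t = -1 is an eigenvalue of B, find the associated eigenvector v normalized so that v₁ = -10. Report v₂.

8

B + 1I = [[4, 5], [-4, -5]].
Solving (B + 1I)v = 0 gives the eigenspace spanned by (-10, 8).
With v₁ = -10, v = (-10, 8), so v₂ = 8.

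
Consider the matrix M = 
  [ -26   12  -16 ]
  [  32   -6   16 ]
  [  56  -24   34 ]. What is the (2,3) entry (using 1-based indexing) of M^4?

Characteristic polynomial: r^3 - 2r^2 - 36r + 72 = (r - 6)(r - 2)(r + 6), so the eigenvalues are -6, 2, 6.
r=6: eigenvector (1, 0, -2).
r=-6: eigenvector (-1, 1, 2).
r=2: eigenvector (-2, 2, 5).
P = [[1, -1, -2], [0, 1, 2], [-2, 2, 5]], D = diag(6, -6, 2), P⁻¹ = [[1, 1, 0], [-4, 1, -2], [2, 0, 1]].
M⁴ = P·diag(1296, 1296, 16)·P⁻¹ = [[6416, 0, 2560], [-5120, 1296, -2560], [-12800, 0, -5104]].
The requested entry is -2560.

-2560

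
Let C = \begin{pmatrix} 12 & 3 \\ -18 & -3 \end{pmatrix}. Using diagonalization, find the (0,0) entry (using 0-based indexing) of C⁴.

Characteristic polynomial: r^2 - 9r + 18 = (r - 6)(r - 3), so the eigenvalues are 3, 6.
r=3: eigenvector (-1, 3).
r=6: eigenvector (1, -2).
P = [[-1, 1], [3, -2]], D = diag(3, 6), P⁻¹ = [[2, 1], [3, 1]].
C⁴ = P·diag(81, 1296)·P⁻¹ = [[3726, 1215], [-7290, -2349]].
The requested entry is 3726.

3726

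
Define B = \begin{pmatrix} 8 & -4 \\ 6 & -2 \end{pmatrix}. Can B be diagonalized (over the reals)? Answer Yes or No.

Characteristic polynomial: p(s) = s^2 - 6s + 8 = (s - 4)(s - 2).
All 2 eigenvalues are distinct, so B is diagonalizable.

Yes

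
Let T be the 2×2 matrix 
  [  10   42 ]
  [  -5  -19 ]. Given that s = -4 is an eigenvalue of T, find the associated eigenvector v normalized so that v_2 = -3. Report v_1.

9

T + 4I = [[14, 42], [-5, -15]].
Solving (T + 4I)v = 0 gives the eigenspace spanned by (9, -3).
With v_2 = -3, v = (9, -3), so v_1 = 9.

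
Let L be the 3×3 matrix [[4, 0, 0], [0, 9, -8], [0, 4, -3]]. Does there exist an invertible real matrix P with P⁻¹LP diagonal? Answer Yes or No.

Yes

Characteristic polynomial: p(t) = t^3 - 10t^2 + 29t - 20 = (t - 5)(t - 4)(t - 1).
All 3 eigenvalues are distinct, so L is diagonalizable.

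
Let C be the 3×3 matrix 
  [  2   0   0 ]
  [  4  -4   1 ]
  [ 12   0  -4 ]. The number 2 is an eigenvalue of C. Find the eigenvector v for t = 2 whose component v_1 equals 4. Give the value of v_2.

4

C − 2I = [[0, 0, 0], [4, -6, 1], [12, 0, -6]].
Solving (C − 2I)v = 0 gives the eigenspace spanned by (4, 4, 8).
With v_1 = 4, v = (4, 4, 8), so v_2 = 4.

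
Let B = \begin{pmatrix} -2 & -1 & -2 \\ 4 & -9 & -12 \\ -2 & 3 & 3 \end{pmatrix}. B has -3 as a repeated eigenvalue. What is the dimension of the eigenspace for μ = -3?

1

B + 3I = [[1, -1, -2], [4, -6, -12], [-2, 3, 6]].
This matrix has rank 2, so its null space has dimension 3 − 2 = 1.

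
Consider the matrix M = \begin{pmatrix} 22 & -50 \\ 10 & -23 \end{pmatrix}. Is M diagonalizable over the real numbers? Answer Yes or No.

Characteristic polynomial: p(λ) = λ^2 + λ - 6 = (λ - 2)(λ + 3).
All 2 eigenvalues are distinct, so M is diagonalizable.

Yes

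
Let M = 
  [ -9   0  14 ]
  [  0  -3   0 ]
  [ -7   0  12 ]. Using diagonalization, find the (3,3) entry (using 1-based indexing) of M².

Characteristic polynomial: t^3 - 19t - 30 = (t - 5)(t + 2)(t + 3), so the eigenvalues are -3, -2, 5.
t=-2: eigenvector (-2, 0, -1).
t=5: eigenvector (-1, 0, -1).
t=-3: eigenvector (0, 1, 0).
P = [[-2, -1, 0], [0, 0, 1], [-1, -1, 0]], D = diag(-2, 5, -3), P⁻¹ = [[-1, 0, 1], [1, 0, -2], [0, 1, 0]].
M² = P·diag(4, 25, 9)·P⁻¹ = [[-17, 0, 42], [0, 9, 0], [-21, 0, 46]].
The requested entry is 46.

46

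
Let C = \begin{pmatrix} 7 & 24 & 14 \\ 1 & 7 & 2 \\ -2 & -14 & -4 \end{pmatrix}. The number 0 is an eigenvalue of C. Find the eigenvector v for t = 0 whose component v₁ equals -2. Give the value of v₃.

C = [[7, 24, 14], [1, 7, 2], [-2, -14, -4]].
Solving (C)v = 0 gives the eigenspace spanned by (-2, 0, 1).
With v₁ = -2, v = (-2, 0, 1), so v₃ = 1.

1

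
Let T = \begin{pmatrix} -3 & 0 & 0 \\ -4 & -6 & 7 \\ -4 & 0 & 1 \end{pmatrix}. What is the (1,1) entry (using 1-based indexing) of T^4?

81

Characteristic polynomial: r^3 + 8r^2 + 9r - 18 = (r - 1)(r + 3)(r + 6), so the eigenvalues are -6, -3, 1.
r=-6: eigenvector (0, 1, 0).
r=-3: eigenvector (1, 1, 1).
r=1: eigenvector (0, 1, 1).
P = [[0, 1, 0], [1, 1, 1], [0, 1, 1]], D = diag(-6, -3, 1), P⁻¹ = [[0, 1, -1], [1, 0, 0], [-1, 0, 1]].
T⁴ = P·diag(1296, 81, 1)·P⁻¹ = [[81, 0, 0], [80, 1296, -1295], [80, 0, 1]].
The requested entry is 81.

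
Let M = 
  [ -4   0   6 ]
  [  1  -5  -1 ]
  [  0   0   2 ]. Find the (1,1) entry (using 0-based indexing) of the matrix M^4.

Characteristic polynomial: t^3 + 7t^2 + 2t - 40 = (t - 2)(t + 4)(t + 5), so the eigenvalues are -5, -4, 2.
t=-4: eigenvector (1, 1, 0).
t=-5: eigenvector (0, 1, 0).
t=2: eigenvector (1, 0, 1).
P = [[1, 0, 1], [1, 1, 0], [0, 0, 1]], D = diag(-4, -5, 2), P⁻¹ = [[1, 0, -1], [-1, 1, 1], [0, 0, 1]].
M⁴ = P·diag(256, 625, 16)·P⁻¹ = [[256, 0, -240], [-369, 625, 369], [0, 0, 16]].
The requested entry is 625.

625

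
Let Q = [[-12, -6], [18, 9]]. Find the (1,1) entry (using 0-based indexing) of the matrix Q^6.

Characteristic polynomial: t^2 + 3t = t(t + 3), so the eigenvalues are -3, 0.
t=-3: eigenvector (2, -3).
t=0: eigenvector (1, -2).
P = [[2, 1], [-3, -2]], D = diag(-3, 0), P⁻¹ = [[2, 1], [-3, -2]].
Q⁶ = P·diag(729, 0)·P⁻¹ = [[2916, 1458], [-4374, -2187]].
The requested entry is -2187.

-2187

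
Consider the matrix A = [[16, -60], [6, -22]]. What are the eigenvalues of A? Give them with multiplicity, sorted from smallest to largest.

-4, -2

Characteristic polynomial: p(t) = t^2 + 6t + 8 = (t + 2)(t + 4).
Roots (with multiplicity): -4, -2.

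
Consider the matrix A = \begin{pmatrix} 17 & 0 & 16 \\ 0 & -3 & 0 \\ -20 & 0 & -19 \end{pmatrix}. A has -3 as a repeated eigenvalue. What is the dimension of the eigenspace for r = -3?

2

A + 3I = [[20, 0, 16], [0, 0, 0], [-20, 0, -16]].
This matrix has rank 1, so its null space has dimension 3 − 1 = 2.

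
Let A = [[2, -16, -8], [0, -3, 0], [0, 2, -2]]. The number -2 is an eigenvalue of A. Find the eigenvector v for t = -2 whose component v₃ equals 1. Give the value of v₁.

2

A + 2I = [[4, -16, -8], [0, -1, 0], [0, 2, 0]].
Solving (A + 2I)v = 0 gives the eigenspace spanned by (2, 0, 1).
With v₃ = 1, v = (2, 0, 1), so v₁ = 2.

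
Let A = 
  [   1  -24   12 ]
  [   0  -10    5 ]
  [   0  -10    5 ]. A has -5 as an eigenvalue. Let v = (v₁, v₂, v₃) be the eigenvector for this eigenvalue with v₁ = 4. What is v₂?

A + 5I = [[6, -24, 12], [0, -5, 5], [0, -10, 10]].
Solving (A + 5I)v = 0 gives the eigenspace spanned by (4, 2, 2).
With v₁ = 4, v = (4, 2, 2), so v₂ = 2.

2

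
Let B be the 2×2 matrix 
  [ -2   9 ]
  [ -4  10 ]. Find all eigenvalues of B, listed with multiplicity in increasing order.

Characteristic polynomial: p(t) = t^2 - 8t + 16 = (t - 4)^2.
Roots (with multiplicity): 4, 4.

4, 4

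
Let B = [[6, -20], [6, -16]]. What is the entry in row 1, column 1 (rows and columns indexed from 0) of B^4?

Characteristic polynomial: t^2 + 10t + 24 = (t + 4)(t + 6), so the eigenvalues are -6, -4.
t=-6: eigenvector (-5, -3).
t=-4: eigenvector (2, 1).
P = [[-5, 2], [-3, 1]], D = diag(-6, -4), P⁻¹ = [[1, -2], [3, -5]].
B⁴ = P·diag(1296, 256)·P⁻¹ = [[-4944, 10400], [-3120, 6496]].
The requested entry is 6496.

6496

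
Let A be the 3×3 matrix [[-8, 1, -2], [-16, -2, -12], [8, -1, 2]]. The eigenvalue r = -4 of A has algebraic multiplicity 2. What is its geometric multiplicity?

A + 4I = [[-4, 1, -2], [-16, 2, -12], [8, -1, 6]].
This matrix has rank 2, so its null space has dimension 3 − 2 = 1.

1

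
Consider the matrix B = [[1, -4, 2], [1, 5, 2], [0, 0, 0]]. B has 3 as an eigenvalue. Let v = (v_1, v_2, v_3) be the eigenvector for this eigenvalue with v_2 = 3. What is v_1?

B − 3I = [[-2, -4, 2], [1, 2, 2], [0, 0, -3]].
Solving (B − 3I)v = 0 gives the eigenspace spanned by (-6, 3, 0).
With v_2 = 3, v = (-6, 3, 0), so v_1 = -6.

-6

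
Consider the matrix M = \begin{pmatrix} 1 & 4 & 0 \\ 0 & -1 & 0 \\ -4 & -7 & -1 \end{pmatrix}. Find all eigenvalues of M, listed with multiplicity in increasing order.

Characteristic polynomial: p(t) = t^3 + t^2 - t - 1 = (t - 1)(t + 1)^2.
Roots (with multiplicity): -1, -1, 1.

-1, -1, 1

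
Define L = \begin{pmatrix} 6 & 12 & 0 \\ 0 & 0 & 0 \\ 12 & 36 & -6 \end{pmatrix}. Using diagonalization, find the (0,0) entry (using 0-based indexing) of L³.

Characteristic polynomial: r^3 - 36r = r(r - 6)(r + 6), so the eigenvalues are -6, 0, 6.
r=-6: eigenvector (0, 0, 1).
r=0: eigenvector (-2, 1, 2).
r=6: eigenvector (1, 0, 1).
P = [[0, -2, 1], [0, 1, 0], [1, 2, 1]], D = diag(-6, 0, 6), P⁻¹ = [[-1, -4, 1], [0, 1, 0], [1, 2, 0]].
L³ = P·diag(-216, 0, 216)·P⁻¹ = [[216, 432, 0], [0, 0, 0], [432, 1296, -216]].
The requested entry is 216.

216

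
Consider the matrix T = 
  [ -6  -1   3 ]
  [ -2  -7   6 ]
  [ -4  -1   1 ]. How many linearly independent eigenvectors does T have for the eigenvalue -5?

1

T + 5I = [[-1, -1, 3], [-2, -2, 6], [-4, -1, 6]].
This matrix has rank 2, so its null space has dimension 3 − 2 = 1.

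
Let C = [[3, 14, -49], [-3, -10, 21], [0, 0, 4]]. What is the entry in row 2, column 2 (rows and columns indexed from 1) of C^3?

-286

Characteristic polynomial: λ^3 + 3λ^2 - 16λ - 48 = (λ - 4)(λ + 3)(λ + 4), so the eigenvalues are -4, -3, 4.
λ=-3: eigenvector (7, -3, 0).
λ=-4: eigenvector (-2, 1, 0).
λ=4: eigenvector (-7, 3, 1).
P = [[7, -2, -7], [-3, 1, 3], [0, 0, 1]], D = diag(-3, -4, 4), P⁻¹ = [[1, 2, 1], [3, 7, 0], [0, 0, 1]].
C³ = P·diag(-27, -64, 64)·P⁻¹ = [[195, 518, -637], [-111, -286, 273], [0, 0, 64]].
The requested entry is -286.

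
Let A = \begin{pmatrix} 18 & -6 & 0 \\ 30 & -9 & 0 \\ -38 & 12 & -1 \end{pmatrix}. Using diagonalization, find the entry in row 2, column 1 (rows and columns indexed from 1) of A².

270

Characteristic polynomial: s^3 - 8s^2 + 9s + 18 = (s - 6)(s - 3)(s + 1), so the eigenvalues are -1, 3, 6.
s=6: eigenvector (1, 2, -2).
s=-1: eigenvector (0, 0, 1).
s=3: eigenvector (2, 5, -4).
P = [[1, 0, 2], [2, 0, 5], [-2, 1, -4]], D = diag(6, -1, 3), P⁻¹ = [[5, -2, 0], [2, 0, 1], [-2, 1, 0]].
A² = P·diag(36, 1, 9)·P⁻¹ = [[144, -54, 0], [270, -99, 0], [-286, 108, 1]].
The requested entry is 270.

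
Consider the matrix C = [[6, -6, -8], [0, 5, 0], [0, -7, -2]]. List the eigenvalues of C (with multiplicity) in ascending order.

Characteristic polynomial: p(t) = t^3 - 9t^2 + 8t + 60 = (t - 6)(t - 5)(t + 2).
Roots (with multiplicity): -2, 5, 6.

-2, 5, 6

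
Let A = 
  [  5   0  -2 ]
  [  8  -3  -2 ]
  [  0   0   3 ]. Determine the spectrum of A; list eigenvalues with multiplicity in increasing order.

Characteristic polynomial: p(r) = r^3 - 5r^2 - 9r + 45 = (r - 5)(r - 3)(r + 3).
Roots (with multiplicity): -3, 3, 5.

-3, 3, 5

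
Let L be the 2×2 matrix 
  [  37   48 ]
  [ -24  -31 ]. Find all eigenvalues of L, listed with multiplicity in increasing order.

Characteristic polynomial: p(μ) = μ^2 - 6μ + 5 = (μ - 5)(μ - 1).
Roots (with multiplicity): 1, 5.

1, 5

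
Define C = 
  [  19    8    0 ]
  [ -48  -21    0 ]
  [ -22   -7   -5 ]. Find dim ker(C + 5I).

C + 5I = [[24, 8, 0], [-48, -16, 0], [-22, -7, 0]].
This matrix has rank 2, so its null space has dimension 3 − 2 = 1.

1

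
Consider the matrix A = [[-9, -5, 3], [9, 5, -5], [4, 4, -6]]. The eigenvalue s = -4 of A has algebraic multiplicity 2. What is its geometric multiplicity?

1

A + 4I = [[-5, -5, 3], [9, 9, -5], [4, 4, -2]].
This matrix has rank 2, so its null space has dimension 3 − 2 = 1.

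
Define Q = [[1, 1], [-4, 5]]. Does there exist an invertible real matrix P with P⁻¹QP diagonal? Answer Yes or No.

No

Characteristic polynomial: p(μ) = μ^2 - 6μ + 9 = (μ - 3)^2.
μ = 3 has algebraic multiplicity 2; rank(Q − 3I) = 1, so geometric multiplicity = 1.
Geometric multiplicity < algebraic multiplicity, so Q is not diagonalizable.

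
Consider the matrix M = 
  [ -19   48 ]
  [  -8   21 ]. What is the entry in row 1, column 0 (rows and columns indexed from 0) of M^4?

-544

Characteristic polynomial: r^2 - 2r - 15 = (r - 5)(r + 3), so the eigenvalues are -3, 5.
r=5: eigenvector (-2, -1).
r=-3: eigenvector (3, 1).
P = [[-2, 3], [-1, 1]], D = diag(5, -3), P⁻¹ = [[1, -3], [1, -2]].
M⁴ = P·diag(625, 81)·P⁻¹ = [[-1007, 3264], [-544, 1713]].
The requested entry is -544.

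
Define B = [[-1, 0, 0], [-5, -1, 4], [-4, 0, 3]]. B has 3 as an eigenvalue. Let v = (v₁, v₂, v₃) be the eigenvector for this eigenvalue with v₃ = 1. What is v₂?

B − 3I = [[-4, 0, 0], [-5, -4, 4], [-4, 0, 0]].
Solving (B − 3I)v = 0 gives the eigenspace spanned by (0, 1, 1).
With v₃ = 1, v = (0, 1, 1), so v₂ = 1.

1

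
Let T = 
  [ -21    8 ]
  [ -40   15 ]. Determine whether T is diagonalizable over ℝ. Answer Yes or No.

Characteristic polynomial: p(s) = s^2 + 6s + 5 = (s + 1)(s + 5).
All 2 eigenvalues are distinct, so T is diagonalizable.

Yes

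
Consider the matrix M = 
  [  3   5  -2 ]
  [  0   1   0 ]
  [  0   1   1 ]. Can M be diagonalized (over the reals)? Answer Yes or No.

No

Characteristic polynomial: p(t) = t^3 - 5t^2 + 7t - 3 = (t - 3)(t - 1)^2.
t = 1 has algebraic multiplicity 2; rank(M − 1I) = 2, so geometric multiplicity = 1.
Geometric multiplicity < algebraic multiplicity, so M is not diagonalizable.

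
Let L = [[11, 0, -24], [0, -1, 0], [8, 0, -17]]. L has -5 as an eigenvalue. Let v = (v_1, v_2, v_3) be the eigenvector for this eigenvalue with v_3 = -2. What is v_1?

-3

L + 5I = [[16, 0, -24], [0, 4, 0], [8, 0, -12]].
Solving (L + 5I)v = 0 gives the eigenspace spanned by (-3, 0, -2).
With v_3 = -2, v = (-3, 0, -2), so v_1 = -3.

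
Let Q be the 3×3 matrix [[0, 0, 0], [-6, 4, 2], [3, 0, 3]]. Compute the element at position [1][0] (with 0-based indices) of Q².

-18

Characteristic polynomial: s^3 - 7s^2 + 12s = s(s - 4)(s - 3), so the eigenvalues are 0, 3, 4.
s=0: eigenvector (1, 2, -1).
s=4: eigenvector (0, 1, 0).
s=3: eigenvector (0, -2, 1).
P = [[1, 0, 0], [2, 1, -2], [-1, 0, 1]], D = diag(0, 4, 3), P⁻¹ = [[1, 0, 0], [0, 1, 2], [1, 0, 1]].
Q² = P·diag(0, 16, 9)·P⁻¹ = [[0, 0, 0], [-18, 16, 14], [9, 0, 9]].
The requested entry is -18.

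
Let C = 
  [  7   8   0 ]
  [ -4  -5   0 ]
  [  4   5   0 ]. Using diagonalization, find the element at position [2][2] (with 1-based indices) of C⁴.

-79

Characteristic polynomial: s^3 - 2s^2 - 3s = s(s - 3)(s + 1), so the eigenvalues are -1, 0, 3.
s=-1: eigenvector (-1, 1, -1).
s=3: eigenvector (-2, 1, -1).
s=0: eigenvector (0, 0, 1).
P = [[-1, -2, 0], [1, 1, 0], [-1, -1, 1]], D = diag(-1, 3, 0), P⁻¹ = [[1, 2, 0], [-1, -1, 0], [0, 1, 1]].
C⁴ = P·diag(1, 81, 0)·P⁻¹ = [[161, 160, 0], [-80, -79, 0], [80, 79, 0]].
The requested entry is -79.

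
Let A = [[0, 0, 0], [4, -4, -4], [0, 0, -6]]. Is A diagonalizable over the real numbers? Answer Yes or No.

Yes

Characteristic polynomial: p(λ) = λ^3 + 10λ^2 + 24λ = λ(λ + 4)(λ + 6).
All 3 eigenvalues are distinct, so A is diagonalizable.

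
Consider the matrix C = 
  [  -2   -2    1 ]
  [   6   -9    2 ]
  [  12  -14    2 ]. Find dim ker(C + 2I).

1

C + 2I = [[0, -2, 1], [6, -7, 2], [12, -14, 4]].
This matrix has rank 2, so its null space has dimension 3 − 2 = 1.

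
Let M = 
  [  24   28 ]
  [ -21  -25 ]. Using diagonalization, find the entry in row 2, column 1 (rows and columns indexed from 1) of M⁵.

Characteristic polynomial: μ^2 + μ - 12 = (μ - 3)(μ + 4), so the eigenvalues are -4, 3.
μ=3: eigenvector (4, -3).
μ=-4: eigenvector (-1, 1).
P = [[4, -1], [-3, 1]], D = diag(3, -4), P⁻¹ = [[1, 1], [3, 4]].
M⁵ = P·diag(243, -1024)·P⁻¹ = [[4044, 5068], [-3801, -4825]].
The requested entry is -3801.

-3801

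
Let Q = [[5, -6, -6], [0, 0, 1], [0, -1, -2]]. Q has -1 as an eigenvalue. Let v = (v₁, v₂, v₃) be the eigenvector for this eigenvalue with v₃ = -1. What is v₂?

Q + 1I = [[6, -6, -6], [0, 1, 1], [0, -1, -1]].
Solving (Q + 1I)v = 0 gives the eigenspace spanned by (0, 1, -1).
With v₃ = -1, v = (0, 1, -1), so v₂ = 1.

1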